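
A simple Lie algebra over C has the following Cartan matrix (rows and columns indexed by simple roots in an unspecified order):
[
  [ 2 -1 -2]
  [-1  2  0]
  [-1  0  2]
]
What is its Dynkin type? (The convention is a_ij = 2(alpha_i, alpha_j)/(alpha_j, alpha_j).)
The matrix has rank 3 with 2's on the diagonal. Reading the off-diagonal entries as Dynkin edges (a single edge where a_ij = a_ji = -1; a double or triple edge where a_ij * a_ji = 2 or 3), the diagram is a chain of 3 nodes with a double edge at one end; the terminal node there is the unique short simple root (B_3). One simple-root ordering that puts it in standard form is (alpha_2, alpha_1, alpha_3). So the algebra is type B_3, i.e. so(7).

type B_3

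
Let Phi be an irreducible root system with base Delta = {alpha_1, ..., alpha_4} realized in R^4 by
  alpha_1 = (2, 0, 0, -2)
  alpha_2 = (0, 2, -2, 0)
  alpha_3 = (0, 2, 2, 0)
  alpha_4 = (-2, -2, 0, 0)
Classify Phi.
D_4

Compute the Cartan integers a_ij = 2(alpha_i, alpha_j)/(alpha_j, alpha_j); the resulting 4x4 Cartan matrix is
[[2, 0, 0, -1], [0, 2, 0, -1], [0, 0, 2, -1], [-1, -1, -1, 2]].
All simple roots have the same length, so the diagram is simply laced. The associated Dynkin diagram is a chain of 2 nodes with a fork of two nodes at one end (D_4), so the type is D_4 (the algebra so(8)).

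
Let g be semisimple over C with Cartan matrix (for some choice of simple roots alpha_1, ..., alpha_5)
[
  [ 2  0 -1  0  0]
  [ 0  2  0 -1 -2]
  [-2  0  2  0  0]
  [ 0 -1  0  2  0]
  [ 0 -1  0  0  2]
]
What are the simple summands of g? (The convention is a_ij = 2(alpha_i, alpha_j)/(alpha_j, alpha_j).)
type B_2 + type B_3

The diagram associated to this matrix has two connected components: the simple roots {alpha_1, alpha_3} form a chain of 2 nodes with a double edge at one end; the terminal node there is the unique short simple root (B_2), and {alpha_2, alpha_4, alpha_5} form a chain of 3 nodes with a double edge at one end; the terminal node there is the unique short simple root (B_3). A semisimple Lie algebra decomposes uniquely as the direct sum of simple ideals, one per connected component of its Dynkin diagram, so g ≅ B_2 ⊕ B_3 (dimension 10 + 21 = 31).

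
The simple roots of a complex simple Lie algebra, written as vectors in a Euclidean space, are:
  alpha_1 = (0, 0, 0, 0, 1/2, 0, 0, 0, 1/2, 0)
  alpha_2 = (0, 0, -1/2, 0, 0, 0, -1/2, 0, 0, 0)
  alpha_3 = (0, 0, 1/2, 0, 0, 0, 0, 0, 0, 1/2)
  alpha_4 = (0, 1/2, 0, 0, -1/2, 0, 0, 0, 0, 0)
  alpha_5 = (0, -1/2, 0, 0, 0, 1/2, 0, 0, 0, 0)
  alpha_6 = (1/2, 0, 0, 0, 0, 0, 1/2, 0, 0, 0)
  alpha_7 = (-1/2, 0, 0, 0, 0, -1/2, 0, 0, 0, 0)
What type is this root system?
A_7 (sl(8))

Compute the Cartan integers a_ij = 2(alpha_i, alpha_j)/(alpha_j, alpha_j); the resulting 7x7 Cartan matrix is
[[2, 0, 0, -1, 0, 0, 0], [0, 2, -1, 0, 0, -1, 0], [0, -1, 2, 0, 0, 0, 0], [-1, 0, 0, 2, -1, 0, 0], [0, 0, 0, -1, 2, 0, -1], [0, -1, 0, 0, 0, 2, -1], [0, 0, 0, 0, -1, -1, 2]].
All simple roots have the same length, so the diagram is simply laced. The associated Dynkin diagram is a chain of 7 nodes with single edges (A_7), so the type is A_7 (the algebra sl(8)).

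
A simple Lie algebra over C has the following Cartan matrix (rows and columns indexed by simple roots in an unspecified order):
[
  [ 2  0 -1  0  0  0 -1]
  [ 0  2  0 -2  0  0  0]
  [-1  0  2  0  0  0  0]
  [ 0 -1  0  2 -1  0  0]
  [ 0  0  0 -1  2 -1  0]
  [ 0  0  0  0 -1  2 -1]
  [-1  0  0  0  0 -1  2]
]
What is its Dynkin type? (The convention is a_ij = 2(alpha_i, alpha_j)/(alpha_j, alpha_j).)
The matrix has rank 7 with 2's on the diagonal. Reading the off-diagonal entries as Dynkin edges (a single edge where a_ij = a_ji = -1; a double or triple edge where a_ij * a_ji = 2 or 3), the diagram is a chain of 7 nodes with a double edge at one end; the terminal node there is the unique long simple root (C_7). One simple-root ordering that puts it in standard form is (alpha_3, alpha_1, alpha_7, alpha_6, alpha_5, alpha_4, alpha_2). So the algebra is type C_7, i.e. sp(14).

C7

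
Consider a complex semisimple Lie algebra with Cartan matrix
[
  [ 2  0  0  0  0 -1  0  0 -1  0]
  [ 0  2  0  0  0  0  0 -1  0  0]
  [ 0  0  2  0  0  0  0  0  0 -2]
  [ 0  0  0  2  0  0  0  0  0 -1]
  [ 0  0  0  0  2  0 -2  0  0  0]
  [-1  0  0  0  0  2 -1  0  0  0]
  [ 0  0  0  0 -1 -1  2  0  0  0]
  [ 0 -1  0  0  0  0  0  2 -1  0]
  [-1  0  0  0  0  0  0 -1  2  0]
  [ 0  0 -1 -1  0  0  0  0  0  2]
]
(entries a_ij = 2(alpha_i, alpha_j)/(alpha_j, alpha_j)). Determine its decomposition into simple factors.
C_3 (sp(6)) ⊕ C_7 (sp(14))

The diagram associated to this matrix has two connected components: the simple roots {alpha_3, alpha_4, alpha_10} form a chain of 3 nodes with a double edge at one end; the terminal node there is the unique long simple root (C_3), and {alpha_1, alpha_2, alpha_5, alpha_6, alpha_7, alpha_8, alpha_9} form a chain of 7 nodes with a double edge at one end; the terminal node there is the unique long simple root (C_7). A semisimple Lie algebra decomposes uniquely as the direct sum of simple ideals, one per connected component of its Dynkin diagram, so g ≅ C_3 ⊕ C_7 (dimension 21 + 105 = 126).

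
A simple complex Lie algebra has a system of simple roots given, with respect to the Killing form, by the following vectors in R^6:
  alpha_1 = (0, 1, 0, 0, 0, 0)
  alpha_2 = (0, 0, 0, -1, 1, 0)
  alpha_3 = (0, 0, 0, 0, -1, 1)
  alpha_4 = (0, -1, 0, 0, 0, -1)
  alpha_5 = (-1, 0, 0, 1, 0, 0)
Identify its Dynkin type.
B5

Compute the Cartan integers a_ij = 2(alpha_i, alpha_j)/(alpha_j, alpha_j); the resulting 5x5 Cartan matrix is
[[2, 0, 0, -1, 0], [0, 2, -1, 0, -1], [0, -1, 2, -1, 0], [-2, 0, -1, 2, 0], [0, -1, 0, 0, 2]].
The roots have two lengths (squared-length ratio 2:1); the short ones are alpha_{1}. The associated Dynkin diagram is a chain of 5 nodes with a double edge at one end; the terminal node there is the unique short simple root (B_5), so the type is B_5 (the algebra so(11)).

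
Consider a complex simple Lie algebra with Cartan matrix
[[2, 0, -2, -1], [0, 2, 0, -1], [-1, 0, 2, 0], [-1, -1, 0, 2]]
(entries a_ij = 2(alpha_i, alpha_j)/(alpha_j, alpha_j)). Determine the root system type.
B_4 (so(9))

The matrix has rank 4 with 2's on the diagonal. Reading the off-diagonal entries as Dynkin edges (a single edge where a_ij = a_ji = -1; a double or triple edge where a_ij * a_ji = 2 or 3), the diagram is a chain of 4 nodes with a double edge at one end; the terminal node there is the unique short simple root (B_4). One simple-root ordering that puts it in standard form is (alpha_2, alpha_4, alpha_1, alpha_3). So the algebra is type B_4, i.e. so(9).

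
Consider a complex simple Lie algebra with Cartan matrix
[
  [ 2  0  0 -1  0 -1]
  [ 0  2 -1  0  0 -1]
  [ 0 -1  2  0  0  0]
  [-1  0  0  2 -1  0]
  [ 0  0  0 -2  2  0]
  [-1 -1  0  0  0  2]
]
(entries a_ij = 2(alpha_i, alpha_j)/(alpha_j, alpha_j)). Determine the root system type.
C_6

The matrix has rank 6 with 2's on the diagonal. Reading the off-diagonal entries as Dynkin edges (a single edge where a_ij = a_ji = -1; a double or triple edge where a_ij * a_ji = 2 or 3), the diagram is a chain of 6 nodes with a double edge at one end; the terminal node there is the unique long simple root (C_6). One simple-root ordering that puts it in standard form is (alpha_3, alpha_2, alpha_6, alpha_1, alpha_4, alpha_5). So the algebra is type C_6, i.e. sp(12).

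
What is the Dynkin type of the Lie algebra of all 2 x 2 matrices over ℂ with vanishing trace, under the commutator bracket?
A1

This is sl(2), which has dimension 2^2 - 1 = 3 and rank 2 - 1 = 1 (a Cartan subalgebra is the diagonal traceless matrices). In the classification of classical Lie algebras, the special linear algebra sl(n+1) has type A_n; here n = 1, so the Dynkin diagram is a chain of 1 nodes with single edges (A_1). Hence the type is A_1.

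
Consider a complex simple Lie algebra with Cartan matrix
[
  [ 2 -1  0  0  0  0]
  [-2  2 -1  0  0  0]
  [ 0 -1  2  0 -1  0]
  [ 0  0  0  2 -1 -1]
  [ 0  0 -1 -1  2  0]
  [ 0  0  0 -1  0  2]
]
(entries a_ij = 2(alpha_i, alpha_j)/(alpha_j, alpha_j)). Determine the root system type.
B_6

The matrix has rank 6 with 2's on the diagonal. Reading the off-diagonal entries as Dynkin edges (a single edge where a_ij = a_ji = -1; a double or triple edge where a_ij * a_ji = 2 or 3), the diagram is a chain of 6 nodes with a double edge at one end; the terminal node there is the unique short simple root (B_6). One simple-root ordering that puts it in standard form is (alpha_6, alpha_4, alpha_5, alpha_3, alpha_2, alpha_1). So the algebra is type B_6, i.e. so(13).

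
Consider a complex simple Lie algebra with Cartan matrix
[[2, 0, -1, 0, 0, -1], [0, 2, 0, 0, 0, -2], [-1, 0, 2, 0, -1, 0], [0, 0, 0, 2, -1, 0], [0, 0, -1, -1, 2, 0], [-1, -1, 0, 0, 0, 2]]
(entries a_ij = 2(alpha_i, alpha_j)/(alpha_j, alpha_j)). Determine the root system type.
The matrix has rank 6 with 2's on the diagonal. Reading the off-diagonal entries as Dynkin edges (a single edge where a_ij = a_ji = -1; a double or triple edge where a_ij * a_ji = 2 or 3), the diagram is a chain of 6 nodes with a double edge at one end; the terminal node there is the unique long simple root (C_6). One simple-root ordering that puts it in standard form is (alpha_4, alpha_5, alpha_3, alpha_1, alpha_6, alpha_2). So the algebra is type C_6, i.e. sp(12).

C_6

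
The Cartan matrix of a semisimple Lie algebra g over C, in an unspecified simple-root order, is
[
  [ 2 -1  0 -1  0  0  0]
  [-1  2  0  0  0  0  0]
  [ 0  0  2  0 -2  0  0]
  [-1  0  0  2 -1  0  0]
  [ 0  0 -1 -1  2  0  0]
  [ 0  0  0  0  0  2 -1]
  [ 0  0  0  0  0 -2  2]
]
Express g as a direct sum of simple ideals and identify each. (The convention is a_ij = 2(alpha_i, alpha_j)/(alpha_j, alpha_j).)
The diagram associated to this matrix has two connected components: the simple roots {alpha_6, alpha_7} form a chain of 2 nodes with a double edge at one end; the terminal node there is the unique short simple root (B_2), and {alpha_1, alpha_2, alpha_3, alpha_4, alpha_5} form a chain of 5 nodes with a double edge at one end; the terminal node there is the unique long simple root (C_5). A semisimple Lie algebra decomposes uniquely as the direct sum of simple ideals, one per connected component of its Dynkin diagram, so g ≅ B_2 ⊕ C_5 (dimension 10 + 55 = 65).

B2 + C5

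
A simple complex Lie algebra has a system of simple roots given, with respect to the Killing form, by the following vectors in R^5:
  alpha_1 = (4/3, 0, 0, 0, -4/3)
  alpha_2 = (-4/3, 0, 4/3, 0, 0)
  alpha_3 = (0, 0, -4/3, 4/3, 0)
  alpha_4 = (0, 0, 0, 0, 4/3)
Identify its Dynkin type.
B_4 (so(9))

Compute the Cartan integers a_ij = 2(alpha_i, alpha_j)/(alpha_j, alpha_j); the resulting 4x4 Cartan matrix is
[[2, -1, 0, -2], [-1, 2, -1, 0], [0, -1, 2, 0], [-1, 0, 0, 2]].
The roots have two lengths (squared-length ratio 2:1); the short ones are alpha_{4}. The associated Dynkin diagram is a chain of 4 nodes with a double edge at one end; the terminal node there is the unique short simple root (B_4), so the type is B_4 (the algebra so(9)).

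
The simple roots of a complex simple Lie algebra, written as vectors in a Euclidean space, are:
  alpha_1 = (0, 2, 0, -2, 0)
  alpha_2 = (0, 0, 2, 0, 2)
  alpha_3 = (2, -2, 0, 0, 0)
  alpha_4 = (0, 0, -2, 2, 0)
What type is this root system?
Compute the Cartan integers a_ij = 2(alpha_i, alpha_j)/(alpha_j, alpha_j); the resulting 4x4 Cartan matrix is
[[2, 0, -1, -1], [0, 2, 0, -1], [-1, 0, 2, 0], [-1, -1, 0, 2]].
All simple roots have the same length, so the diagram is simply laced. The associated Dynkin diagram is a chain of 4 nodes with single edges (A_4), so the type is A_4 (the algebra sl(5)).

A_4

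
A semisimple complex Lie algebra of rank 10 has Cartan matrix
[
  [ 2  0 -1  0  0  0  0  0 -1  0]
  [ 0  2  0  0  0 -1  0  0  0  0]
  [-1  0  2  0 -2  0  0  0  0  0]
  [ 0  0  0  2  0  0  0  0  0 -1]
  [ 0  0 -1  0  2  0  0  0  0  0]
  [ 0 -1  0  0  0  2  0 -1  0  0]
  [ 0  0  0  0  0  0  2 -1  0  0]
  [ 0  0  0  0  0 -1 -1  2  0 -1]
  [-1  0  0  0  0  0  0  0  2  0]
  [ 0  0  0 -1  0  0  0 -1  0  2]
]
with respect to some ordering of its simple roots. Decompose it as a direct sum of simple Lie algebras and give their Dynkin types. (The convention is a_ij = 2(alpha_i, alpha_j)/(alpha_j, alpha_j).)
The diagram associated to this matrix has two connected components: the simple roots {alpha_1, alpha_3, alpha_5, alpha_9} form a chain of 4 nodes with a double edge at one end; the terminal node there is the unique short simple root (B_4), and {alpha_2, alpha_4, alpha_6, alpha_7, alpha_8, alpha_10} form a chain of 5 nodes with one extra node attached to the third node from one end (E_6). A semisimple Lie algebra decomposes uniquely as the direct sum of simple ideals, one per connected component of its Dynkin diagram, so g ≅ B_4 ⊕ E_6 (dimension 36 + 78 = 114).

B4 ⊕ E6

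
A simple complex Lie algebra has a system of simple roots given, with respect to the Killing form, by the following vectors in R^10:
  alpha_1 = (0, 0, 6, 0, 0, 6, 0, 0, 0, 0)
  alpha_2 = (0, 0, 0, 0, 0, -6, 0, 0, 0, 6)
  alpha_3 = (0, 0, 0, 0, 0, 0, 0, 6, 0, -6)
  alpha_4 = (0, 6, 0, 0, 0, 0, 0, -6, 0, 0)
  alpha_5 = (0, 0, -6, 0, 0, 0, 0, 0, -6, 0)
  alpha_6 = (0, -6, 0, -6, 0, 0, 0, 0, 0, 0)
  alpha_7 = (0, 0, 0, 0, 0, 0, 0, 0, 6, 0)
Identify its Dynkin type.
type B_7

Compute the Cartan integers a_ij = 2(alpha_i, alpha_j)/(alpha_j, alpha_j); the resulting 7x7 Cartan matrix is
[[2, -1, 0, 0, -1, 0, 0], [-1, 2, -1, 0, 0, 0, 0], [0, -1, 2, -1, 0, 0, 0], [0, 0, -1, 2, 0, -1, 0], [-1, 0, 0, 0, 2, 0, -2], [0, 0, 0, -1, 0, 2, 0], [0, 0, 0, 0, -1, 0, 2]].
The roots have two lengths (squared-length ratio 2:1); the short ones are alpha_{7}. The associated Dynkin diagram is a chain of 7 nodes with a double edge at one end; the terminal node there is the unique short simple root (B_7), so the type is B_7 (the algebra so(15)).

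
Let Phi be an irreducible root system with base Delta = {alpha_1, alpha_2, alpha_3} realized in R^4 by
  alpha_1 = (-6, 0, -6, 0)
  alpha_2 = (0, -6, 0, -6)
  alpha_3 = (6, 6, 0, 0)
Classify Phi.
type A_3

Compute the Cartan integers a_ij = 2(alpha_i, alpha_j)/(alpha_j, alpha_j); the resulting 3x3 Cartan matrix is
[[2, 0, -1], [0, 2, -1], [-1, -1, 2]].
All simple roots have the same length, so the diagram is simply laced. The associated Dynkin diagram is a chain of 3 nodes with single edges (A_3), so the type is A_3 (the algebra sl(4)).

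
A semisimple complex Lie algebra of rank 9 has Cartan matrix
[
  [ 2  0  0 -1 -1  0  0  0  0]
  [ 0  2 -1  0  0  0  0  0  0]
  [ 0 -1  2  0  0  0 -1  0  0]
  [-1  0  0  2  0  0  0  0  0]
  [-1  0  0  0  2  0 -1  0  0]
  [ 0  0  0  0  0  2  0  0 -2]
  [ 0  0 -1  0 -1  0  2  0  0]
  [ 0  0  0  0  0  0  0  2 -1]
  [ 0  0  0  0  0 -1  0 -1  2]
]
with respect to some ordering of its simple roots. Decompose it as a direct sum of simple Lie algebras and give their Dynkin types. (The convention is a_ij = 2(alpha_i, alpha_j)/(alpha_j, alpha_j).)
The diagram associated to this matrix has two connected components: the simple roots {alpha_1, alpha_2, alpha_3, alpha_4, alpha_5, alpha_7} form a chain of 6 nodes with single edges (A_6), and {alpha_6, alpha_8, alpha_9} form a chain of 3 nodes with a double edge at one end; the terminal node there is the unique long simple root (C_3). A semisimple Lie algebra decomposes uniquely as the direct sum of simple ideals, one per connected component of its Dynkin diagram, so g ≅ A_6 ⊕ C_3 (dimension 48 + 21 = 69).

A_6 (sl(7)) + C_3 (sp(6))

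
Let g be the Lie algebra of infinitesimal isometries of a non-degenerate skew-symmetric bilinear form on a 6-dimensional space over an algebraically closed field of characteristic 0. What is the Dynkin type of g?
C_3 (sp(6))

This is sp(6), which has dimension 6(6+1)/2 = 21 and rank 6/2 = 3. In the classification of classical Lie algebras, the symplectic algebra sp(2n) has type C_n; here n = 3, so the Dynkin diagram is a chain of 3 nodes with a double edge at one end; the terminal node there is the unique long simple root (C_3). Hence the type is C_3.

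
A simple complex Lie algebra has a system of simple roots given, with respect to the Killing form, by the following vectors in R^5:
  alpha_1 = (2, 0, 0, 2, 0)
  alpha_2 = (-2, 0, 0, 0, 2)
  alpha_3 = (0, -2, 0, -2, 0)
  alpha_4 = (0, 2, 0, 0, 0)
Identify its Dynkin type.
Compute the Cartan integers a_ij = 2(alpha_i, alpha_j)/(alpha_j, alpha_j); the resulting 4x4 Cartan matrix is
[[2, -1, -1, 0], [-1, 2, 0, 0], [-1, 0, 2, -2], [0, 0, -1, 2]].
The roots have two lengths (squared-length ratio 2:1); the short ones are alpha_{4}. The associated Dynkin diagram is a chain of 4 nodes with a double edge at one end; the terminal node there is the unique short simple root (B_4), so the type is B_4 (the algebra so(9)).

B4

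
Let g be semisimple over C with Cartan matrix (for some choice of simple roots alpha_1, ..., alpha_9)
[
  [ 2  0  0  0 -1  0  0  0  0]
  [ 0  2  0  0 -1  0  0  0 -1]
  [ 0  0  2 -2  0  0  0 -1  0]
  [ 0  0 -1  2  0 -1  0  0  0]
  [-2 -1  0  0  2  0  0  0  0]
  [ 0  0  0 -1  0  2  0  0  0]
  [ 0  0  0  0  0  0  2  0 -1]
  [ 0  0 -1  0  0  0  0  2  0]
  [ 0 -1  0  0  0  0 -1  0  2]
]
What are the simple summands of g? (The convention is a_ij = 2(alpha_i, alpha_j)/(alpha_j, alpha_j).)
type B_5 + type F_4

The diagram associated to this matrix has two connected components: the simple roots {alpha_1, alpha_2, alpha_5, alpha_7, alpha_9} form a chain of 5 nodes with a double edge at one end; the terminal node there is the unique short simple root (B_5), and {alpha_3, alpha_4, alpha_6, alpha_8} form a chain of 4 nodes with a double edge between the middle two (F_4). A semisimple Lie algebra decomposes uniquely as the direct sum of simple ideals, one per connected component of its Dynkin diagram, so g ≅ B_5 ⊕ F_4 (dimension 55 + 52 = 107).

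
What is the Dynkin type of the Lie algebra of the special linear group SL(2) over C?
A1

This is sl(2), which has dimension 2^2 - 1 = 3 and rank 2 - 1 = 1 (a Cartan subalgebra is the diagonal traceless matrices). In the classification of classical Lie algebras, the special linear algebra sl(n+1) has type A_n; here n = 1, so the Dynkin diagram is a chain of 1 nodes with single edges (A_1). Hence the type is A_1.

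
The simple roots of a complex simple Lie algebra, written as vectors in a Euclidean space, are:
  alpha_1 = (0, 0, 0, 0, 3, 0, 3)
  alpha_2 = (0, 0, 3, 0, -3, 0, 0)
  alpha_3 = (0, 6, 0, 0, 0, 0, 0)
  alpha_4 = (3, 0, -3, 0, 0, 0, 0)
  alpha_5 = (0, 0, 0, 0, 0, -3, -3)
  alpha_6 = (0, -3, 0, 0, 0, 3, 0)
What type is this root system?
Compute the Cartan integers a_ij = 2(alpha_i, alpha_j)/(alpha_j, alpha_j); the resulting 6x6 Cartan matrix is
[[2, -1, 0, 0, -1, 0], [-1, 2, 0, -1, 0, 0], [0, 0, 2, 0, 0, -2], [0, -1, 0, 2, 0, 0], [-1, 0, 0, 0, 2, -1], [0, 0, -1, 0, -1, 2]].
The roots have two lengths (squared-length ratio 2:1); the short ones are alpha_{1,2,4,5,6}. The associated Dynkin diagram is a chain of 6 nodes with a double edge at one end; the terminal node there is the unique long simple root (C_6), so the type is C_6 (the algebra sp(12)).

C6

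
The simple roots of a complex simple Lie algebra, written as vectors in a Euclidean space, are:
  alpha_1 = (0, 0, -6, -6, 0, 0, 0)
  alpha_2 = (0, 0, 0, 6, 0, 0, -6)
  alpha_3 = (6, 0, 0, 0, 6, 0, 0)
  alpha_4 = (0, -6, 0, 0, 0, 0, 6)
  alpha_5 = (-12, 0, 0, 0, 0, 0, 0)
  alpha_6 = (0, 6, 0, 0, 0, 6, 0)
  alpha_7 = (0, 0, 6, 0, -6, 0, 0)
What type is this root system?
C7

Compute the Cartan integers a_ij = 2(alpha_i, alpha_j)/(alpha_j, alpha_j); the resulting 7x7 Cartan matrix is
[[2, -1, 0, 0, 0, 0, -1], [-1, 2, 0, -1, 0, 0, 0], [0, 0, 2, 0, -1, 0, -1], [0, -1, 0, 2, 0, -1, 0], [0, 0, -2, 0, 2, 0, 0], [0, 0, 0, -1, 0, 2, 0], [-1, 0, -1, 0, 0, 0, 2]].
The roots have two lengths (squared-length ratio 2:1); the short ones are alpha_{1,2,3,4,6,7}. The associated Dynkin diagram is a chain of 7 nodes with a double edge at one end; the terminal node there is the unique long simple root (C_7), so the type is C_7 (the algebra sp(14)).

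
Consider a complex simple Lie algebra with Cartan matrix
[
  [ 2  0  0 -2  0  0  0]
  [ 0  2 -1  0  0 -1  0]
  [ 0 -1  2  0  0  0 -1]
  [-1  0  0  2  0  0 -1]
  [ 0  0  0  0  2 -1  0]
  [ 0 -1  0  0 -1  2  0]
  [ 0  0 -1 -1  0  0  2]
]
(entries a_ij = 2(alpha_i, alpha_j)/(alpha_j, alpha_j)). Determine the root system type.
The matrix has rank 7 with 2's on the diagonal. Reading the off-diagonal entries as Dynkin edges (a single edge where a_ij = a_ji = -1; a double or triple edge where a_ij * a_ji = 2 or 3), the diagram is a chain of 7 nodes with a double edge at one end; the terminal node there is the unique long simple root (C_7). One simple-root ordering that puts it in standard form is (alpha_5, alpha_6, alpha_2, alpha_3, alpha_7, alpha_4, alpha_1). So the algebra is type C_7, i.e. sp(14).

C_7 (sp(14))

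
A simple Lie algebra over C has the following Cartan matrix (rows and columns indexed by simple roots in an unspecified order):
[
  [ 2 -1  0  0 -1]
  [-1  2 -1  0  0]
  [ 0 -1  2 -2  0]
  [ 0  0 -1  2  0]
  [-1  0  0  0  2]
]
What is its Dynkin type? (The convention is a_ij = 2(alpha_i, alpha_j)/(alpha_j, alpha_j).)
B_5 (so(11))

The matrix has rank 5 with 2's on the diagonal. Reading the off-diagonal entries as Dynkin edges (a single edge where a_ij = a_ji = -1; a double or triple edge where a_ij * a_ji = 2 or 3), the diagram is a chain of 5 nodes with a double edge at one end; the terminal node there is the unique short simple root (B_5). One simple-root ordering that puts it in standard form is (alpha_5, alpha_1, alpha_2, alpha_3, alpha_4). So the algebra is type B_5, i.e. so(11).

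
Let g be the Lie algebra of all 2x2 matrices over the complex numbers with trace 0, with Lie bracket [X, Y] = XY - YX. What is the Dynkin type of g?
A_1

This is sl(2), which has dimension 2^2 - 1 = 3 and rank 2 - 1 = 1 (a Cartan subalgebra is the diagonal traceless matrices). In the classification of classical Lie algebras, the special linear algebra sl(n+1) has type A_n; here n = 1, so the Dynkin diagram is a chain of 1 nodes with single edges (A_1). Hence the type is A_1.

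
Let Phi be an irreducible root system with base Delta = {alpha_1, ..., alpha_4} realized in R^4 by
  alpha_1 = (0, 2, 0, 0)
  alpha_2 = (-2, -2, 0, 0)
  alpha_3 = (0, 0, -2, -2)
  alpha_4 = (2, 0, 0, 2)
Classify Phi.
type B_4

Compute the Cartan integers a_ij = 2(alpha_i, alpha_j)/(alpha_j, alpha_j); the resulting 4x4 Cartan matrix is
[[2, -1, 0, 0], [-2, 2, 0, -1], [0, 0, 2, -1], [0, -1, -1, 2]].
The roots have two lengths (squared-length ratio 2:1); the short ones are alpha_{1}. The associated Dynkin diagram is a chain of 4 nodes with a double edge at one end; the terminal node there is the unique short simple root (B_4), so the type is B_4 (the algebra so(9)).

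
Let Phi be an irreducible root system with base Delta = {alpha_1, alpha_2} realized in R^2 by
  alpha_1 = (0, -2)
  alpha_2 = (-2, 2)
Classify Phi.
B_2 (so(5))

Compute the Cartan integers a_ij = 2(alpha_i, alpha_j)/(alpha_j, alpha_j); the resulting 2x2 Cartan matrix is
[[2, -1], [-2, 2]].
The roots have two lengths (squared-length ratio 2:1); the short ones are alpha_{1}. The associated Dynkin diagram is a chain of 2 nodes with a double edge at one end; the terminal node there is the unique short simple root (B_2), so the type is B_2 (the algebra so(5)).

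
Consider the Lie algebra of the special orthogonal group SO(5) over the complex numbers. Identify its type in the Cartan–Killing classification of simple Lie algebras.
B_2

This is so(5) with 5 odd, which has dimension 5(5-1)/2 = 10 and rank (5-1)/2 = 2. In the classification of classical Lie algebras, the orthogonal algebra so(2n+1) in an odd number of variables has type B_n; here n = 2, so the Dynkin diagram is a chain of 2 nodes with a double edge at one end; the terminal node there is the unique short simple root (B_2). Hence the type is B_2.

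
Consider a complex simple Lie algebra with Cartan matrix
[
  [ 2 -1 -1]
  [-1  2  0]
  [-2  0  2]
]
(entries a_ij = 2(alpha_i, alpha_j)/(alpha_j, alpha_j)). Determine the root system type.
The matrix has rank 3 with 2's on the diagonal. Reading the off-diagonal entries as Dynkin edges (a single edge where a_ij = a_ji = -1; a double or triple edge where a_ij * a_ji = 2 or 3), the diagram is a chain of 3 nodes with a double edge at one end; the terminal node there is the unique long simple root (C_3). One simple-root ordering that puts it in standard form is (alpha_2, alpha_1, alpha_3). So the algebra is type C_3, i.e. sp(6).

C_3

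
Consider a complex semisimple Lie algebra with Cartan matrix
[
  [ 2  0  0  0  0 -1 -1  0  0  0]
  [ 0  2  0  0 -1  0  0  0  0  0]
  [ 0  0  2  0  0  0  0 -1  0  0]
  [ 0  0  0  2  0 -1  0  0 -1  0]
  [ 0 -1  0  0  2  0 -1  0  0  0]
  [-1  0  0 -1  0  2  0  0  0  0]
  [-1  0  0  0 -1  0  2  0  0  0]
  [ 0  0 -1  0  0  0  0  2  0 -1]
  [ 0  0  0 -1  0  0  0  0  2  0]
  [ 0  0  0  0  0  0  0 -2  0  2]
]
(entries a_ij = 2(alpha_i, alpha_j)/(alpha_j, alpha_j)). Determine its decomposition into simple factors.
The diagram associated to this matrix has two connected components: the simple roots {alpha_1, alpha_2, alpha_4, alpha_5, alpha_6, alpha_7, alpha_9} form a chain of 7 nodes with single edges (A_7), and {alpha_3, alpha_8, alpha_10} form a chain of 3 nodes with a double edge at one end; the terminal node there is the unique long simple root (C_3). A semisimple Lie algebra decomposes uniquely as the direct sum of simple ideals, one per connected component of its Dynkin diagram, so g ≅ A_7 ⊕ C_3 (dimension 63 + 21 = 84).

A_7 ⊕ C_3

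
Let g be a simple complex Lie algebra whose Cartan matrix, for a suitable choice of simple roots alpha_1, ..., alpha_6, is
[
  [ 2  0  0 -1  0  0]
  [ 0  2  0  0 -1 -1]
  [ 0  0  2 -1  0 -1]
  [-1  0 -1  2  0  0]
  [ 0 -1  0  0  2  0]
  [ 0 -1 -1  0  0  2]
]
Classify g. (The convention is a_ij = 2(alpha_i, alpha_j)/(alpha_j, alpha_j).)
A_6 (sl(7))

The matrix has rank 6 with 2's on the diagonal. Reading the off-diagonal entries as Dynkin edges (a single edge where a_ij = a_ji = -1; a double or triple edge where a_ij * a_ji = 2 or 3), the diagram is a chain of 6 nodes with single edges (A_6). One simple-root ordering that puts it in standard form is (alpha_1, alpha_4, alpha_3, alpha_6, alpha_2, alpha_5). So the algebra is type A_6, i.e. sl(7).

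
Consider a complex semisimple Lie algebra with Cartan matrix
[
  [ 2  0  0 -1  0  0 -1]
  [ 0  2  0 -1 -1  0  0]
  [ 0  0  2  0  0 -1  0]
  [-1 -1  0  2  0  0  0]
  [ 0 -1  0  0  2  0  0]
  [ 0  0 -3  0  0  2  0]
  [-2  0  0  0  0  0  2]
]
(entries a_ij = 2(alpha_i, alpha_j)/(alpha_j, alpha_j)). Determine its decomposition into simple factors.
C5 + G2

The diagram associated to this matrix has two connected components: the simple roots {alpha_1, alpha_2, alpha_4, alpha_5, alpha_7} form a chain of 5 nodes with a double edge at one end; the terminal node there is the unique long simple root (C_5), and {alpha_3, alpha_6} form two nodes joined by a triple edge (G_2). A semisimple Lie algebra decomposes uniquely as the direct sum of simple ideals, one per connected component of its Dynkin diagram, so g ≅ C_5 ⊕ G_2 (dimension 55 + 14 = 69).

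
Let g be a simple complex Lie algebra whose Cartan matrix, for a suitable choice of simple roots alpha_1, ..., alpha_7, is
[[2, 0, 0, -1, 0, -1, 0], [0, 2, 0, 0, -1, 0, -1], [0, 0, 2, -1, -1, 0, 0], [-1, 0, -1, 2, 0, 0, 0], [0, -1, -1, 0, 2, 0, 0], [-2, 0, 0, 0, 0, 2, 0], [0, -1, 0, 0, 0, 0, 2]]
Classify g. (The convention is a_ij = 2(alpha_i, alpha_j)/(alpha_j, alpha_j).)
The matrix has rank 7 with 2's on the diagonal. Reading the off-diagonal entries as Dynkin edges (a single edge where a_ij = a_ji = -1; a double or triple edge where a_ij * a_ji = 2 or 3), the diagram is a chain of 7 nodes with a double edge at one end; the terminal node there is the unique long simple root (C_7). One simple-root ordering that puts it in standard form is (alpha_7, alpha_2, alpha_5, alpha_3, alpha_4, alpha_1, alpha_6). So the algebra is type C_7, i.e. sp(14).

C_7 (sp(14))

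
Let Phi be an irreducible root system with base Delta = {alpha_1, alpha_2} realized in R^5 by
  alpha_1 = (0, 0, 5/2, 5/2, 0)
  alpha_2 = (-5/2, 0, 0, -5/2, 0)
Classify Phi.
Compute the Cartan integers a_ij = 2(alpha_i, alpha_j)/(alpha_j, alpha_j); the resulting 2x2 Cartan matrix is
[[2, -1], [-1, 2]].
All simple roots have the same length, so the diagram is simply laced. The associated Dynkin diagram is a chain of 2 nodes with single edges (A_2), so the type is A_2 (the algebra sl(3)).

A_2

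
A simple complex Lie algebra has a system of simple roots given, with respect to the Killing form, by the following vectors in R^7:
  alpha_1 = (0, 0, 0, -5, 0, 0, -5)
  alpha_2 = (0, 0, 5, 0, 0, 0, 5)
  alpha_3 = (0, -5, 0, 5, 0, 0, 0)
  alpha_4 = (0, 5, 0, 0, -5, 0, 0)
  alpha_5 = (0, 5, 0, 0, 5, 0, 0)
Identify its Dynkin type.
Compute the Cartan integers a_ij = 2(alpha_i, alpha_j)/(alpha_j, alpha_j); the resulting 5x5 Cartan matrix is
[[2, -1, -1, 0, 0], [-1, 2, 0, 0, 0], [-1, 0, 2, -1, -1], [0, 0, -1, 2, 0], [0, 0, -1, 0, 2]].
All simple roots have the same length, so the diagram is simply laced. The associated Dynkin diagram is a chain of 3 nodes with a fork of two nodes at one end (D_5), so the type is D_5 (the algebra so(10)).

D_5 (so(10))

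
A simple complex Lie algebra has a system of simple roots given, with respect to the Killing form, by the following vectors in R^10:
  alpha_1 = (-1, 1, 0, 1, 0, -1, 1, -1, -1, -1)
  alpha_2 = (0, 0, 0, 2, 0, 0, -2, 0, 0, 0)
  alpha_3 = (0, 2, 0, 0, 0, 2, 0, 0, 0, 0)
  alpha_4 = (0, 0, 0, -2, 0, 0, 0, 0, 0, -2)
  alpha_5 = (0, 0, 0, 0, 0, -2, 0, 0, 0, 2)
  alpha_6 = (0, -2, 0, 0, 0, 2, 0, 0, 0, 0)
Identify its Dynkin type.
E_6

Compute the Cartan integers a_ij = 2(alpha_i, alpha_j)/(alpha_j, alpha_j); the resulting 6x6 Cartan matrix is
[[2, 0, 0, 0, 0, -1], [0, 2, 0, -1, 0, 0], [0, 0, 2, 0, -1, 0], [0, -1, 0, 2, -1, 0], [0, 0, -1, -1, 2, -1], [-1, 0, 0, 0, -1, 2]].
All simple roots have the same length, so the diagram is simply laced. The associated Dynkin diagram is a chain of 5 nodes with one extra node attached to the third node from one end (E_6), so the type is E_6.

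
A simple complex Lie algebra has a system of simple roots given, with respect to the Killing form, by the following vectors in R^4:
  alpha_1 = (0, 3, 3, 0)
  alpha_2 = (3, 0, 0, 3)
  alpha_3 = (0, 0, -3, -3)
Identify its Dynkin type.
Compute the Cartan integers a_ij = 2(alpha_i, alpha_j)/(alpha_j, alpha_j); the resulting 3x3 Cartan matrix is
[[2, 0, -1], [0, 2, -1], [-1, -1, 2]].
All simple roots have the same length, so the diagram is simply laced. The associated Dynkin diagram is a chain of 3 nodes with single edges (A_3), so the type is A_3 (the algebra sl(4)).

A_3 (sl(4))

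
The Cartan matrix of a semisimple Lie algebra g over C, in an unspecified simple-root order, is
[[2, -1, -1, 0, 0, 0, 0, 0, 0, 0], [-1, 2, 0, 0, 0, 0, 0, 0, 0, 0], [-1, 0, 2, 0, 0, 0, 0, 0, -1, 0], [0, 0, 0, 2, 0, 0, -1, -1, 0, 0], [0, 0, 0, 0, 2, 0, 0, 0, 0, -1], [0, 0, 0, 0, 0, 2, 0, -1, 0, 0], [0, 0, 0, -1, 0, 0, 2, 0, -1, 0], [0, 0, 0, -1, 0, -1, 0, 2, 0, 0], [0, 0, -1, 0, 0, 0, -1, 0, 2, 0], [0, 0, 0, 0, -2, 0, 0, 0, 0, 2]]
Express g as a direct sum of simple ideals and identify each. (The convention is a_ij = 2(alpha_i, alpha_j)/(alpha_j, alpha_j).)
The diagram associated to this matrix has two connected components: the simple roots {alpha_1, alpha_2, alpha_3, alpha_4, alpha_6, alpha_7, alpha_8, alpha_9} form a chain of 8 nodes with single edges (A_8), and {alpha_5, alpha_10} form a chain of 2 nodes with a double edge at one end; the terminal node there is the unique short simple root (B_2). A semisimple Lie algebra decomposes uniquely as the direct sum of simple ideals, one per connected component of its Dynkin diagram, so g ≅ A_8 ⊕ B_2 (dimension 80 + 10 = 90).

type A_8 ⊕ type B_2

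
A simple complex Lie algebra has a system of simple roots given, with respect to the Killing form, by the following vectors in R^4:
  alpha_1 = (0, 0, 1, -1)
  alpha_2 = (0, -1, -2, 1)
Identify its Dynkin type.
Compute the Cartan integers a_ij = 2(alpha_i, alpha_j)/(alpha_j, alpha_j); the resulting 2x2 Cartan matrix is
[[2, -1], [-3, 2]].
The roots have two lengths (squared-length ratio 3:1); the short ones are alpha_{1}. The associated Dynkin diagram is two nodes joined by a triple edge (G_2), so the type is G_2.

type G_2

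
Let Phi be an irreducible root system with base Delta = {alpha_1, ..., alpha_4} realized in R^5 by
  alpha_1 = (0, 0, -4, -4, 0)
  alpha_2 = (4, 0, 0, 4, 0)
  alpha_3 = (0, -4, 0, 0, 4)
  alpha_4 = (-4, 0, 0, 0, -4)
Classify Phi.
Compute the Cartan integers a_ij = 2(alpha_i, alpha_j)/(alpha_j, alpha_j); the resulting 4x4 Cartan matrix is
[[2, -1, 0, 0], [-1, 2, 0, -1], [0, 0, 2, -1], [0, -1, -1, 2]].
All simple roots have the same length, so the diagram is simply laced. The associated Dynkin diagram is a chain of 4 nodes with single edges (A_4), so the type is A_4 (the algebra sl(5)).

type A_4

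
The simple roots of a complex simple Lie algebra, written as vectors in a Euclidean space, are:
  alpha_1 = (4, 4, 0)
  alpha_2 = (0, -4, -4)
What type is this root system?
Compute the Cartan integers a_ij = 2(alpha_i, alpha_j)/(alpha_j, alpha_j); the resulting 2x2 Cartan matrix is
[[2, -1], [-1, 2]].
All simple roots have the same length, so the diagram is simply laced. The associated Dynkin diagram is a chain of 2 nodes with single edges (A_2), so the type is A_2 (the algebra sl(3)).

A_2 (sl(3))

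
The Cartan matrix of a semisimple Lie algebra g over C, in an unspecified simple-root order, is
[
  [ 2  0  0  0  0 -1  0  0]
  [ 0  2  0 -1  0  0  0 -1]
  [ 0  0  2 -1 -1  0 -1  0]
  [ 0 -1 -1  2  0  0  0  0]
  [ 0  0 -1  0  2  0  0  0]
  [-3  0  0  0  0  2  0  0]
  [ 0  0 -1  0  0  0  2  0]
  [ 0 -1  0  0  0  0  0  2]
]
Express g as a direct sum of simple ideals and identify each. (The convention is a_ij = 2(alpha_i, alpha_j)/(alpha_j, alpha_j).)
D_6 + G_2

The diagram associated to this matrix has two connected components: the simple roots {alpha_2, alpha_3, alpha_4, alpha_5, alpha_7, alpha_8} form a chain of 4 nodes with a fork of two nodes at one end (D_6), and {alpha_1, alpha_6} form two nodes joined by a triple edge (G_2). A semisimple Lie algebra decomposes uniquely as the direct sum of simple ideals, one per connected component of its Dynkin diagram, so g ≅ D_6 ⊕ G_2 (dimension 66 + 14 = 80).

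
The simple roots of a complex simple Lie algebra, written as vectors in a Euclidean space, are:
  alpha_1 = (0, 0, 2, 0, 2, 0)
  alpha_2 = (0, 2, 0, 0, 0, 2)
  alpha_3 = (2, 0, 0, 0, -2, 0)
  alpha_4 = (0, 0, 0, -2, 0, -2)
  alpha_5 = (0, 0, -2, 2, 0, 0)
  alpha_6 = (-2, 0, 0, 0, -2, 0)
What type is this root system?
type D_6

Compute the Cartan integers a_ij = 2(alpha_i, alpha_j)/(alpha_j, alpha_j); the resulting 6x6 Cartan matrix is
[[2, 0, -1, 0, -1, -1], [0, 2, 0, -1, 0, 0], [-1, 0, 2, 0, 0, 0], [0, -1, 0, 2, -1, 0], [-1, 0, 0, -1, 2, 0], [-1, 0, 0, 0, 0, 2]].
All simple roots have the same length, so the diagram is simply laced. The associated Dynkin diagram is a chain of 4 nodes with a fork of two nodes at one end (D_6), so the type is D_6 (the algebra so(12)).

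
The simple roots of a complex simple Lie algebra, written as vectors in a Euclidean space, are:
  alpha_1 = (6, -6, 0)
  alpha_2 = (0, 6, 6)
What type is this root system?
Compute the Cartan integers a_ij = 2(alpha_i, alpha_j)/(alpha_j, alpha_j); the resulting 2x2 Cartan matrix is
[[2, -1], [-1, 2]].
All simple roots have the same length, so the diagram is simply laced. The associated Dynkin diagram is a chain of 2 nodes with single edges (A_2), so the type is A_2 (the algebra sl(3)).

A_2 (sl(3))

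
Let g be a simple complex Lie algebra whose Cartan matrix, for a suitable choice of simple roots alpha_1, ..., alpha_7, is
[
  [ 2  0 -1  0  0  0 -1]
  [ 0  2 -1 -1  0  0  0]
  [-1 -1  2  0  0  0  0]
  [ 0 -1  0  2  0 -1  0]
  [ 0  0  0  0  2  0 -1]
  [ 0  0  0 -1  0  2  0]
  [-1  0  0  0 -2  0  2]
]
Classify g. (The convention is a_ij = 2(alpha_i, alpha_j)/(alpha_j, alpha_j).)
B7

The matrix has rank 7 with 2's on the diagonal. Reading the off-diagonal entries as Dynkin edges (a single edge where a_ij = a_ji = -1; a double or triple edge where a_ij * a_ji = 2 or 3), the diagram is a chain of 7 nodes with a double edge at one end; the terminal node there is the unique short simple root (B_7). One simple-root ordering that puts it in standard form is (alpha_6, alpha_4, alpha_2, alpha_3, alpha_1, alpha_7, alpha_5). So the algebra is type B_7, i.e. so(15).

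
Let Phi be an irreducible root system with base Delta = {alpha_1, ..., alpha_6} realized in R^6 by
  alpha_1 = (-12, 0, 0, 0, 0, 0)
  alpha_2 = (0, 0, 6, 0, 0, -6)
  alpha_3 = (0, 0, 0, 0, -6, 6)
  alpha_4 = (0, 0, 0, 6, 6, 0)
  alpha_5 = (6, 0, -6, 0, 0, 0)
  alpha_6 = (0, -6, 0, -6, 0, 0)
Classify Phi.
Compute the Cartan integers a_ij = 2(alpha_i, alpha_j)/(alpha_j, alpha_j); the resulting 6x6 Cartan matrix is
[[2, 0, 0, 0, -2, 0], [0, 2, -1, 0, -1, 0], [0, -1, 2, -1, 0, 0], [0, 0, -1, 2, 0, -1], [-1, -1, 0, 0, 2, 0], [0, 0, 0, -1, 0, 2]].
The roots have two lengths (squared-length ratio 2:1); the short ones are alpha_{2,3,4,5,6}. The associated Dynkin diagram is a chain of 6 nodes with a double edge at one end; the terminal node there is the unique long simple root (C_6), so the type is C_6 (the algebra sp(12)).

type C_6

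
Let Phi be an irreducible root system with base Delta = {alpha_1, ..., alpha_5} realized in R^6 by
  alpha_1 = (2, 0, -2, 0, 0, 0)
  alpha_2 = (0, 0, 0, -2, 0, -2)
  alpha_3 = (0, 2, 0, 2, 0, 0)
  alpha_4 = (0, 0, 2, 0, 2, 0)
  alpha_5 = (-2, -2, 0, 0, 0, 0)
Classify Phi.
A_5

Compute the Cartan integers a_ij = 2(alpha_i, alpha_j)/(alpha_j, alpha_j); the resulting 5x5 Cartan matrix is
[[2, 0, 0, -1, -1], [0, 2, -1, 0, 0], [0, -1, 2, 0, -1], [-1, 0, 0, 2, 0], [-1, 0, -1, 0, 2]].
All simple roots have the same length, so the diagram is simply laced. The associated Dynkin diagram is a chain of 5 nodes with single edges (A_5), so the type is A_5 (the algebra sl(6)).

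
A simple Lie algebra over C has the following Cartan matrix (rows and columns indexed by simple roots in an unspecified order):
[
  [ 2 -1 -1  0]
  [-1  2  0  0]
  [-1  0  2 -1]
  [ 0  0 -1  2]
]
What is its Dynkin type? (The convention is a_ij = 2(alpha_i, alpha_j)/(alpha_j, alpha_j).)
A_4

The matrix has rank 4 with 2's on the diagonal. Reading the off-diagonal entries as Dynkin edges (a single edge where a_ij = a_ji = -1; a double or triple edge where a_ij * a_ji = 2 or 3), the diagram is a chain of 4 nodes with single edges (A_4). One simple-root ordering that puts it in standard form is (alpha_4, alpha_3, alpha_1, alpha_2). So the algebra is type A_4, i.e. sl(5).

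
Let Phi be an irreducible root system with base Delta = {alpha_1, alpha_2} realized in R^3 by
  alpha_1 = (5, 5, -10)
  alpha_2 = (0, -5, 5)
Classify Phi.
G_2

Compute the Cartan integers a_ij = 2(alpha_i, alpha_j)/(alpha_j, alpha_j); the resulting 2x2 Cartan matrix is
[[2, -3], [-1, 2]].
The roots have two lengths (squared-length ratio 3:1); the short ones are alpha_{2}. The associated Dynkin diagram is two nodes joined by a triple edge (G_2), so the type is G_2.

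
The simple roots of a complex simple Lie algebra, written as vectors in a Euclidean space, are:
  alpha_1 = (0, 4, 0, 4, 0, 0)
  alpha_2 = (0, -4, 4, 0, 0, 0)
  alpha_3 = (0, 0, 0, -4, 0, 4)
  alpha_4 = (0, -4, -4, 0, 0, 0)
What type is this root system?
D4

Compute the Cartan integers a_ij = 2(alpha_i, alpha_j)/(alpha_j, alpha_j); the resulting 4x4 Cartan matrix is
[[2, -1, -1, -1], [-1, 2, 0, 0], [-1, 0, 2, 0], [-1, 0, 0, 2]].
All simple roots have the same length, so the diagram is simply laced. The associated Dynkin diagram is a chain of 2 nodes with a fork of two nodes at one end (D_4), so the type is D_4 (the algebra so(8)).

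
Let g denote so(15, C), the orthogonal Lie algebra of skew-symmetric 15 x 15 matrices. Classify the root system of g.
This is so(15) with 15 odd, which has dimension 15(15-1)/2 = 105 and rank (15-1)/2 = 7. In the classification of classical Lie algebras, the orthogonal algebra so(2n+1) in an odd number of variables has type B_n; here n = 7, so the Dynkin diagram is a chain of 7 nodes with a double edge at one end; the terminal node there is the unique short simple root (B_7). Hence the type is B_7.

B_7 (so(15))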